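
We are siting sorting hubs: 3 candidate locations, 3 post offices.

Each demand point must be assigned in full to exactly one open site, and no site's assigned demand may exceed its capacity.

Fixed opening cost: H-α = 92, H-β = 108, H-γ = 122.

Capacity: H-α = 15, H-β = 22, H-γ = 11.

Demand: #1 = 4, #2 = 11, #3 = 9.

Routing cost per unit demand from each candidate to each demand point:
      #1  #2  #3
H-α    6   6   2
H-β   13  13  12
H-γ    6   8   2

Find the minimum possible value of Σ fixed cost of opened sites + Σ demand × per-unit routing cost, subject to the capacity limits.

322

Open {H-α, H-γ}; cheapest assignment that respects the capacities:
  H-α (cap 15, load 15): #1, #2 — cost 4×6 + 11×6 = 90
  H-γ (cap 11, load 9): #3 — cost 9×2 = 18
  Shipping 108, fixed 214 → total 322.
  Any other capacity-feasible assignment to {H-α, H-γ} ships for at least 108.
Compare {H-α, H-β}: its best feasible assignment gives total 385.
Compare {H-α, H-β, H-γ}: its best feasible assignment gives total 430.
Every other set of open sites that can feasibly serve all demand totals ≥ 385 even under its best assignment. Minimum: 322.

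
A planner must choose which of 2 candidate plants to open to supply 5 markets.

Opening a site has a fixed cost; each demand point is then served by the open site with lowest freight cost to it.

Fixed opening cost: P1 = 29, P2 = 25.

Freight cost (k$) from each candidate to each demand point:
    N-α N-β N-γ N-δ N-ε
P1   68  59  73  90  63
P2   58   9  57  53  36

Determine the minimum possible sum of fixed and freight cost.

Open {P2}: assign each demand point to its cheapest open site.
  N-α→P2 58, N-β→P2 9, N-γ→P2 57, N-δ→P2 53, N-ε→P2 36
  freight cost 213, fixed 25 → total 238.
Compare {P1, P2}: freight cost 213 + fixed 54 = 267.
Compare {P1}: freight cost 353 + fixed 29 = 382.

238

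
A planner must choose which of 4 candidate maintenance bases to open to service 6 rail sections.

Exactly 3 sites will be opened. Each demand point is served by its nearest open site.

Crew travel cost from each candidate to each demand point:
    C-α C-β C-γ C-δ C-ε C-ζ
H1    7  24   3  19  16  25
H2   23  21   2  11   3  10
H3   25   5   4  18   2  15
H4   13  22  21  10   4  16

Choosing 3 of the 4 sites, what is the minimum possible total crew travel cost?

Open {H1, H2, H3}.
  C-α→H1 7, C-β→H3 5, C-γ→H2 2, C-δ→H2 11, C-ε→H3 2, C-ζ→H2 10  ⇒ total 37.
Compare {H1, H3, H4}: total 42.
Compare {H2, H3, H4}: total 42.
No size-3 selection does better; minimum is 37.

37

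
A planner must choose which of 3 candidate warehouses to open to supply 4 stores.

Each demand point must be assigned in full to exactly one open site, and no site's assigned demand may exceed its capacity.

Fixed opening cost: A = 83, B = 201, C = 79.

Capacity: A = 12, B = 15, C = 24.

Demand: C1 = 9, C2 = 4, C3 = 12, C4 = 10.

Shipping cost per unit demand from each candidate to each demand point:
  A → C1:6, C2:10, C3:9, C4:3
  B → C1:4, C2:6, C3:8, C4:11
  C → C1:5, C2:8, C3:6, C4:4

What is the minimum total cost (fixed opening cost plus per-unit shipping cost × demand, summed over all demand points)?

Open {A, C}; cheapest assignment that respects the capacities:
  A (cap 12, load 12): C3 — cost 12×9 = 108
  C (cap 24, load 23): C1, C2, C4 — cost 9×5 + 4×8 + 10×4 = 117
  Shipping 225, fixed 162 → total 387.
  Any other capacity-feasible assignment to {A, C} ships for at least 225.
Compare {B, C}: its best feasible assignment gives total 452.
Compare {A, B, C}: its best feasible assignment gives total 525.
Every other set of open sites that can feasibly serve all demand totals ≥ 452 even under its best assignment. Minimum: 387.

387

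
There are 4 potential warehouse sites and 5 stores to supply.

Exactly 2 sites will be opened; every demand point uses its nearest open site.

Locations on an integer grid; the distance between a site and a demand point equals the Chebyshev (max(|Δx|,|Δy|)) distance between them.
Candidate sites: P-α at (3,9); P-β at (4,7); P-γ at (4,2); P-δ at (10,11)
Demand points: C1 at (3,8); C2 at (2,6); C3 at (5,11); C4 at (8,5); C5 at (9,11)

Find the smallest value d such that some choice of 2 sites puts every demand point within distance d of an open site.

Open {P-β, P-δ}.
  Farthest demand point is C3 at distance 4 (to P-β); all others are ≤ 4.
With {P-α, P-β} the worst case is 5.
With {P-α, P-δ} the worst case is 5.
No size-2 selection achieves below 4.

4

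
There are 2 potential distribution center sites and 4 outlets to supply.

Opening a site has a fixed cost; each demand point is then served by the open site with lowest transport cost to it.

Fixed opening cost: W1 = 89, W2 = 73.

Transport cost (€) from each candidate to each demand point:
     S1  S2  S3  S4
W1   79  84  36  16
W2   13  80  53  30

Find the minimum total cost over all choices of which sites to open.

249

Open {W2}: assign each demand point to its cheapest open site.
  S1→W2 13, S2→W2 80, S3→W2 53, S4→W2 30
  transport cost 176, fixed 73 → total 249.
Compare {W1}: transport cost 215 + fixed 89 = 304.
Compare {W1, W2}: transport cost 145 + fixed 162 = 307.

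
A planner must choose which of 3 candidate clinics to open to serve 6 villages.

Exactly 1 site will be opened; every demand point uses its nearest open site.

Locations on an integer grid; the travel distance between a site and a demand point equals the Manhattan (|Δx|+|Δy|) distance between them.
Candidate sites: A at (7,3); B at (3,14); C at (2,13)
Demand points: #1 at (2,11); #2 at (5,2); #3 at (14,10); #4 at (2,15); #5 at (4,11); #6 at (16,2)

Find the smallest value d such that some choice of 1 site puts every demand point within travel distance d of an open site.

17

Open {A}.
  Farthest demand point is #4 at travel distance 17 (to A); all others are ≤ 17.
With {B} the worst case is 25.
With {C} the worst case is 25.
No size-1 selection achieves below 17.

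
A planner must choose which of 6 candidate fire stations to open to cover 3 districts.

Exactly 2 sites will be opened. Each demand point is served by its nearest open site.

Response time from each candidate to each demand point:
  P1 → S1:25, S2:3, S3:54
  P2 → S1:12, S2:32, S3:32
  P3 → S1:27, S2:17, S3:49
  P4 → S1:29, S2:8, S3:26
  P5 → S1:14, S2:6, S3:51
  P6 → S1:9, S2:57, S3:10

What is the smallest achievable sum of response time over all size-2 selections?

Open {P1, P6}.
  S1→P6 9, S2→P1 3, S3→P6 10  ⇒ total 22.
Compare {P5, P6}: total 25.
Compare {P4, P6}: total 27.
No size-2 selection does better; minimum is 22.

22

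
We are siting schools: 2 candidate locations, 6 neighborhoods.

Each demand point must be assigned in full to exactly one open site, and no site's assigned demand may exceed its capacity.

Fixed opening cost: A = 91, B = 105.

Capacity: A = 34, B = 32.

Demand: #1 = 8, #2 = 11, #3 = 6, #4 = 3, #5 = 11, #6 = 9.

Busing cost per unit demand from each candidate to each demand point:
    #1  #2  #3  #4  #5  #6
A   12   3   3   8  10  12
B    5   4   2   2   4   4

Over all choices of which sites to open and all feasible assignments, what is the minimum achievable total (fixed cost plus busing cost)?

Open {A, B}; cheapest assignment that respects the capacities:
  A (cap 34, load 17): #2, #3 — cost 11×3 + 6×3 = 51
  B (cap 32, load 31): #1, #4, #5, #6 — cost 8×5 + 3×2 + 11×4 + 9×4 = 126
  Shipping 177, fixed 196 → total 373.
  Any other capacity-feasible assignment to {A, B} ships for at least 177.
Total demand is 48 and no other set of sites has combined capacity ≥ 48, so {A, B} is the only feasible choice of open sites. Minimum: 373.

373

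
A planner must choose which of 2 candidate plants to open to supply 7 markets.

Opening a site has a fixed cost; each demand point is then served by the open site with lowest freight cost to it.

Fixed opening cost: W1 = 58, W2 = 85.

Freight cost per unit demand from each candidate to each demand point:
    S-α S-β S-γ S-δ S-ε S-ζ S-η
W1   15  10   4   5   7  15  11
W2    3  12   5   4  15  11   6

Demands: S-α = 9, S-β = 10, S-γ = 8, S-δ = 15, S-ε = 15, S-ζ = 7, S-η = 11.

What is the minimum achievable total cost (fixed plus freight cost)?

610

Open {W1, W2}: assign each demand point to its cheapest open site.
  S-α→W2 9×3=27, S-β→W1 10×10=100, S-γ→W1 8×4=32, S-δ→W2 15×4=60, S-ε→W1 15×7=105, S-ζ→W2 7×11=77, S-η→W2 11×6=66
  freight cost 467, fixed 143 → total 610.
Compare {W2}: freight cost 615 + fixed 85 = 700.
Compare {W1}: freight cost 673 + fixed 58 = 731.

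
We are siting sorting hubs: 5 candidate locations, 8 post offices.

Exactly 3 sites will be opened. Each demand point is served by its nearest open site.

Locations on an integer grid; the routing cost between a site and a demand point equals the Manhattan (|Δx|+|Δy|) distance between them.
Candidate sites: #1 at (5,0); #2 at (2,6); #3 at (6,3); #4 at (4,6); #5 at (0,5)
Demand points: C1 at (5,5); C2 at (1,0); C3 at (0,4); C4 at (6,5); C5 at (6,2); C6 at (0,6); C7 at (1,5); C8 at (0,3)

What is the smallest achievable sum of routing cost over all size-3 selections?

15

Open {#1, #3, #5}.
  C1→#3 3, C2→#1 4, C3→#5 1, C4→#3 2, C5→#3 1, C6→#5 1, C7→#5 1, C8→#5 2  ⇒ total 15.
Compare {#3, #4, #5}: total 16.
Compare {#1, #4, #5}: total 17.
No size-3 selection does better; minimum is 15.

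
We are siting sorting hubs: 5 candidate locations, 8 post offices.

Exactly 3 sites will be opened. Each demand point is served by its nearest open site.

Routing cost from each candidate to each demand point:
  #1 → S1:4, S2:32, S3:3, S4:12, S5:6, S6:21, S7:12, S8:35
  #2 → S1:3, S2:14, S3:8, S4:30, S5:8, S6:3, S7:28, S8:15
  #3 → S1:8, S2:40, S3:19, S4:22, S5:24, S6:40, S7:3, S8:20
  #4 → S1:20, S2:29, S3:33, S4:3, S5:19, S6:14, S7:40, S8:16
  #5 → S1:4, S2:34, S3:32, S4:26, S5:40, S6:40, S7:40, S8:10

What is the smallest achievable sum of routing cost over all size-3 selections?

Open {#2, #3, #4}.
  S1→#2 3, S2→#2 14, S3→#2 8, S4→#4 3, S5→#2 8, S6→#2 3, S7→#3 3, S8→#2 15  ⇒ total 57.
Compare {#1, #2, #3}: total 59.
Compare {#1, #2, #4}: total 59.
No size-3 selection does better; minimum is 57.

57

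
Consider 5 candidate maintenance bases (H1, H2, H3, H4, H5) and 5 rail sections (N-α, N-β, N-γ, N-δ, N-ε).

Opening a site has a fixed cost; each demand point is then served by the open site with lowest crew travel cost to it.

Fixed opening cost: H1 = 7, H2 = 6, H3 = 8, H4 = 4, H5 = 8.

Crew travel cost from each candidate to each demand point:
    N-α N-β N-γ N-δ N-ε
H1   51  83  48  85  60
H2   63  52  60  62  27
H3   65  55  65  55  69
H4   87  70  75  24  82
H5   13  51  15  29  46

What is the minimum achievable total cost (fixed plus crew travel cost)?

Open {H2, H4, H5}: assign each demand point to its cheapest open site.
  N-α→H5 13, N-β→H5 51, N-γ→H5 15, N-δ→H4 24, N-ε→H2 27
  crew travel cost 130, fixed 18 → total 148.
Compare {H2, H5}: crew travel cost 135 + fixed 14 = 149.
Compare {H1, H2, H4, H5}: crew travel cost 130 + fixed 25 = 155.
Compare {H1, H2, H5}: crew travel cost 135 + fixed 21 = 156.
All other subsets cost ≥ 149. Minimum total cost: 148.

148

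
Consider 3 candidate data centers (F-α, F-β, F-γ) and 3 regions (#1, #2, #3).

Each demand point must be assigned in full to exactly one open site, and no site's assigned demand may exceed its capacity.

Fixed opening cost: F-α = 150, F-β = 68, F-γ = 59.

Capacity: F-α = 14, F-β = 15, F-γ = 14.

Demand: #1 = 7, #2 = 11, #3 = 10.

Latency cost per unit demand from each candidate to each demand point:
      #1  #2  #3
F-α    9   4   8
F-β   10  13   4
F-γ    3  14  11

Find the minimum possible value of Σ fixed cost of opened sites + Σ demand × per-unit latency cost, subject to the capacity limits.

Open {F-α, F-β, F-γ}; cheapest assignment that respects the capacities:
  F-α (cap 14, load 11): #2 — cost 11×4 = 44
  F-β (cap 15, load 10): #3 — cost 10×4 = 40
  F-γ (cap 14, load 7): #1 — cost 7×3 = 21
  Shipping 105, fixed 277 → total 382.
  Any other capacity-feasible assignment to {F-α, F-β, F-γ} ships for at least 105.
Total demand is 28; every other set of sites either has combined capacity below 28 or cannot fit the demands without splitting one across sites, so {F-α, F-β, F-γ} is the only feasible choice of open sites. Minimum: 382.

382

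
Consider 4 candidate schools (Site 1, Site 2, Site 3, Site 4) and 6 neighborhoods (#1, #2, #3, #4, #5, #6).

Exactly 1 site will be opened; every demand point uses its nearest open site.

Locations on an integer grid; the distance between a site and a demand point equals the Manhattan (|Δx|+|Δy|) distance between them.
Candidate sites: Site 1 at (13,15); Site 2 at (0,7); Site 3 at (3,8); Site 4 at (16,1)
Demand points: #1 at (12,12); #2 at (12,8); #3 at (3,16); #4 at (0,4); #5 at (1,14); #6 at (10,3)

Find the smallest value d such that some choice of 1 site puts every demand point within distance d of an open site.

13

Open {Site 3}.
  Farthest demand point is #1 at distance 13 (to Site 3); all others are ≤ 13.
With {Site 2} the worst case is 17.
With {Site 1} the worst case is 24.
No size-1 selection achieves below 13.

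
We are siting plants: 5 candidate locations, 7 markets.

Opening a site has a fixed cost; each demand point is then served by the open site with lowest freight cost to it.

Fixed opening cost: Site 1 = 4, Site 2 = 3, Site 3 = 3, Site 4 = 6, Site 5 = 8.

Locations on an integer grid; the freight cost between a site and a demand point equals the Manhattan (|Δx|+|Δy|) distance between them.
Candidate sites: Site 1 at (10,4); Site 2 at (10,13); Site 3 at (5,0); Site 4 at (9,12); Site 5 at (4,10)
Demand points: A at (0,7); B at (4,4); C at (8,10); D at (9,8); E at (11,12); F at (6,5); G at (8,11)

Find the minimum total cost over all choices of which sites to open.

Open {Site 3, Site 4}: assign each demand point to its cheapest open site.
  A→Site 3 12, B→Site 3 5, C→Site 4 3, D→Site 4 4, E→Site 4 2, F→Site 3 6, G→Site 4 2
  freight cost 34, fixed 9 → total 43.
Compare {Site 1, Site 4}: freight cost 35 + fixed 10 = 45.
Compare {Site 4, Site 5}: freight cost 31 + fixed 14 = 45.
Compare {Site 2, Site 3}: freight cost 40 + fixed 6 = 46.
All other subsets cost ≥ 45. Minimum total cost: 43.

43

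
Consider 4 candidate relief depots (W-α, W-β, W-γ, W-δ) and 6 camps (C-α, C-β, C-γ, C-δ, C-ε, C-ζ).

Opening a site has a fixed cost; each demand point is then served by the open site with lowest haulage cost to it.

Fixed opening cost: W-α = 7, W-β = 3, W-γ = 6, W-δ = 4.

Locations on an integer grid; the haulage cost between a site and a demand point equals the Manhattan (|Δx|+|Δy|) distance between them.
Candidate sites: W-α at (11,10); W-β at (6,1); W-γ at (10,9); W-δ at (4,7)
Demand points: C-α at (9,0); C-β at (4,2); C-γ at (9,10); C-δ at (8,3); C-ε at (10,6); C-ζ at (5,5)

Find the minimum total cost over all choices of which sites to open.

Open {W-β, W-γ}: assign each demand point to its cheapest open site.
  C-α→W-β 4, C-β→W-β 3, C-γ→W-γ 2, C-δ→W-β 4, C-ε→W-γ 3, C-ζ→W-β 5
  haulage cost 21, fixed 9 → total 30.
Compare {W-β, W-γ, W-δ}: haulage cost 19 + fixed 13 = 32.
Compare {W-α, W-β}: haulage cost 23 + fixed 10 = 33.
Compare {W-α, W-β, W-δ}: haulage cost 21 + fixed 14 = 35.
All other subsets cost ≥ 32. Minimum total cost: 30.

30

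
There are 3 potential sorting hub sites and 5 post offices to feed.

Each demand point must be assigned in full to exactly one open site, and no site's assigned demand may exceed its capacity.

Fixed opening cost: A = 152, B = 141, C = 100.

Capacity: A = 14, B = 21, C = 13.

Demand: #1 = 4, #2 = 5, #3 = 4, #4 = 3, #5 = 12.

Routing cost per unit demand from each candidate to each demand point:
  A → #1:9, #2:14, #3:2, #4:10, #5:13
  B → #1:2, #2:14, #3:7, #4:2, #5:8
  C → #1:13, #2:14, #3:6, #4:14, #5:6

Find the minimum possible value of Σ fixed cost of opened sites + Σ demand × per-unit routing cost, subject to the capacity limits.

425

Open {B, C}; cheapest assignment that respects the capacities:
  B (cap 21, load 16): #1, #2, #3, #4 — cost 4×2 + 5×14 + 4×7 + 3×2 = 112
  C (cap 13, load 12): #5 — cost 12×6 = 72
  Shipping 184, fixed 241 → total 425.
  Any other capacity-feasible assignment to {B, C} ships for at least 184.
Compare {A, B}: its best feasible assignment gives total 481.
Compare {A, B, C}: its best feasible assignment gives total 557.
Every other set of open sites that can feasibly serve all demand totals ≥ 481 even under its best assignment. Minimum: 425.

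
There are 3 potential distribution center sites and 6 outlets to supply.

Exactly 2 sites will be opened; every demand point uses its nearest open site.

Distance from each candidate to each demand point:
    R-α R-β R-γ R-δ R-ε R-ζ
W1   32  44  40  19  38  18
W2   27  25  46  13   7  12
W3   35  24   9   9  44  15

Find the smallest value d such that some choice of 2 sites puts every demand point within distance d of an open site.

Open {W2, W3}.
  Farthest demand point is R-α at distance 27 (to W2); all others are ≤ 27.
With {W1, W3} the worst case is 38.
With {W1, W2} the worst case is 40.
No size-2 selection achieves below 27.

27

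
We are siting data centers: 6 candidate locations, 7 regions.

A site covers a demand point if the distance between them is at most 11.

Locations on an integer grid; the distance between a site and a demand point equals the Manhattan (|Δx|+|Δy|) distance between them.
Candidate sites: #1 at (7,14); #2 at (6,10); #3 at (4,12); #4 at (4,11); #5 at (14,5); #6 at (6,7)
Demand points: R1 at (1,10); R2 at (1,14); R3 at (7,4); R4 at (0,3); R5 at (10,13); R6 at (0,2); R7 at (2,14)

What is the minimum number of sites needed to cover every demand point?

Coverage sets (demand points within 11 of each site):
  #1: {R1, R2, R3, R5, R7}
  #2: {R1, R2, R3, R5, R7}
  #3: {R1, R2, R3, R5, R7}
  #4: {R1, R2, R3, R5, R7}
  #5: {R3}
  #6: {R1, R3, R4, R5, R6, R7}
No single site covers all 7 demand points.
But {#1, #6} covers everything, so the minimum is 2.

2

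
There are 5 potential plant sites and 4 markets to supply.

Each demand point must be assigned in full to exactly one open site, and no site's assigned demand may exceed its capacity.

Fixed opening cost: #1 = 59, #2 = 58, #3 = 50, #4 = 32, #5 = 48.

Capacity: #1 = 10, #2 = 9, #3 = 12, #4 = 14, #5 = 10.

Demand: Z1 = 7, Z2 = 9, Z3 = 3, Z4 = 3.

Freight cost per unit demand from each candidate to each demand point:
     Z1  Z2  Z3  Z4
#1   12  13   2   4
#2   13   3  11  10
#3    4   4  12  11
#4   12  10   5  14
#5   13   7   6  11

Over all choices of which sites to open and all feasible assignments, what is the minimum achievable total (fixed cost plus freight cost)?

Open {#1, #2, #3}; cheapest assignment that respects the capacities:
  #1 (cap 10, load 6): Z3, Z4 — cost 3×2 + 3×4 = 18
  #2 (cap 9, load 9): Z2 — cost 9×3 = 27
  #3 (cap 12, load 7): Z1 — cost 7×4 = 28
  Shipping 73, fixed 167 → total 240.
  Any other capacity-feasible assignment to {#1, #2, #3} ships for at least 73.
Compare {#2, #3, #4}: its best feasible assignment gives total 243.
Compare {#3, #4}: its best feasible assignment gives total 248.
Every other set of open sites that can feasibly serve all demand totals ≥ 243 even under its best assignment. Minimum: 240.

240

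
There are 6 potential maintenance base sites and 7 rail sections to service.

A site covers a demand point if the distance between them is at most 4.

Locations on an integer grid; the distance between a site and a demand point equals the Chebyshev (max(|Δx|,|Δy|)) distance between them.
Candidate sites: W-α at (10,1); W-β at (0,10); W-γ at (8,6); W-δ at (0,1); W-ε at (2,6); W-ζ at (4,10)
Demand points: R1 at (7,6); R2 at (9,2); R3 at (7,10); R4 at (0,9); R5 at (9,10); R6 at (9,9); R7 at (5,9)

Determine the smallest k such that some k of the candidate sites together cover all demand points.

2

Coverage sets (demand points within 4 of each site):
  W-α: {R2}
  W-β: {R4}
  W-γ: {R1, R2, R3, R5, R6, R7}
  W-δ: {}
  W-ε: {R4, R7}
  W-ζ: {R1, R3, R4, R7}
No single site covers all 7 demand points.
But {W-β, W-γ} covers everything, so the minimum is 2.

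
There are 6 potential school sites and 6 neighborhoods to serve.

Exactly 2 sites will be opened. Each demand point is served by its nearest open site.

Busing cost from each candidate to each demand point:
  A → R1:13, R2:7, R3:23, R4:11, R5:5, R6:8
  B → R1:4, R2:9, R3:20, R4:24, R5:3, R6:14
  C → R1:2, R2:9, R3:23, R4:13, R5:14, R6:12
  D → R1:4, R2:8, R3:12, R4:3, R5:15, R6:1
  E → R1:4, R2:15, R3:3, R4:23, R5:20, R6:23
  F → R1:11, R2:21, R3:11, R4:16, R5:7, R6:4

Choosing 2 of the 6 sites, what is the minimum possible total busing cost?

Open {B, D}.
  R1→B 4, R2→D 8, R3→D 12, R4→D 3, R5→B 3, R6→D 1  ⇒ total 31.
Compare {A, D}: total 32.
Compare {D, E}: total 34.
No size-2 selection does better; minimum is 31.

31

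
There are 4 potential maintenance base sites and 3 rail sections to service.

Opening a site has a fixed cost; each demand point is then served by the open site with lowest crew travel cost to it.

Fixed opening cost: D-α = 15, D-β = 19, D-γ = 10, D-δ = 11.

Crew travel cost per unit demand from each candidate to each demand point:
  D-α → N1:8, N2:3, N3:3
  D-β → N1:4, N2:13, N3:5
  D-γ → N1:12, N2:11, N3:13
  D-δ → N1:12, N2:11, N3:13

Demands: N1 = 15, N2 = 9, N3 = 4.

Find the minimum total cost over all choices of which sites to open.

Open {D-α, D-β}: assign each demand point to its cheapest open site.
  N1→D-β 15×4=60, N2→D-α 9×3=27, N3→D-α 4×3=12
  crew travel cost 99, fixed 34 → total 133.
Compare {D-α, D-β, D-γ}: crew travel cost 99 + fixed 44 = 143.
Compare {D-α, D-β, D-δ}: crew travel cost 99 + fixed 45 = 144.
Compare {D-α, D-β, D-γ, D-δ}: crew travel cost 99 + fixed 55 = 154.
All other subsets cost ≥ 143. Minimum total cost: 133.

133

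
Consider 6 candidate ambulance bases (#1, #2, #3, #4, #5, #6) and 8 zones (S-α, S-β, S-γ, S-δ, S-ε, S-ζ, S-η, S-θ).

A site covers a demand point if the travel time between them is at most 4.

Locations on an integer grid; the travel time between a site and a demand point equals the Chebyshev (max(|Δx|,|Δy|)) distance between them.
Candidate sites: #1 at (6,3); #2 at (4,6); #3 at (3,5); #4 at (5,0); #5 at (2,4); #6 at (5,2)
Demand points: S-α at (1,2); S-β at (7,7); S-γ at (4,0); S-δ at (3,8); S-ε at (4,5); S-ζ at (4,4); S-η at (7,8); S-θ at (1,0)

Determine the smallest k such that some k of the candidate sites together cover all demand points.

Coverage sets (demand points within 4 of each site):
  #1: {S-β, S-γ, S-ε, S-ζ}
  #2: {S-α, S-β, S-δ, S-ε, S-ζ, S-η}
  #3: {S-α, S-β, S-δ, S-ε, S-ζ, S-η}
  #4: {S-α, S-γ, S-ζ, S-θ}
  #5: {S-α, S-γ, S-δ, S-ε, S-ζ, S-θ}
  #6: {S-α, S-γ, S-ε, S-ζ, S-θ}
No single site covers all 8 demand points.
But {#2, #4} covers everything, so the minimum is 2.

2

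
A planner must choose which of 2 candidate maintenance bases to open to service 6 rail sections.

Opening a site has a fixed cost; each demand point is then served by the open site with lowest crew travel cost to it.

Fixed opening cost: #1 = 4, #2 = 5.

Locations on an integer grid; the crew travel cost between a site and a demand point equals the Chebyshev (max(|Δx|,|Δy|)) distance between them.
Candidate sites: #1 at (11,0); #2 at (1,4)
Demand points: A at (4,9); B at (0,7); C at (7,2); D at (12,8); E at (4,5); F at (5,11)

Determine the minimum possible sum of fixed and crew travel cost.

Open {#1, #2}: assign each demand point to its cheapest open site.
  A→#2 5, B→#2 3, C→#1 4, D→#1 8, E→#2 3, F→#2 7
  crew travel cost 30, fixed 9 → total 39.
Compare {#2}: crew travel cost 35 + fixed 5 = 40.
Compare {#1}: crew travel cost 50 + fixed 4 = 54.

39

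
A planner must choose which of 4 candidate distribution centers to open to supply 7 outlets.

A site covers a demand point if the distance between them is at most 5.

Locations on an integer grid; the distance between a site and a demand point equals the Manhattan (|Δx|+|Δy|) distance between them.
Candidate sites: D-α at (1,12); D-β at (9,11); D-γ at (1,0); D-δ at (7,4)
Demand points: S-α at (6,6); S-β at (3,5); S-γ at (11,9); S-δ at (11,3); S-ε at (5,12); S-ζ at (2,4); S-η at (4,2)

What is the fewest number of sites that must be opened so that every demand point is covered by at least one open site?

2

Coverage sets (demand points within 5 of each site):
  D-α: {S-ε}
  D-β: {S-γ, S-ε}
  D-γ: {S-ζ, S-η}
  D-δ: {S-α, S-β, S-δ, S-ζ, S-η}
No single site covers all 7 demand points.
But {D-β, D-δ} covers everything, so the minimum is 2.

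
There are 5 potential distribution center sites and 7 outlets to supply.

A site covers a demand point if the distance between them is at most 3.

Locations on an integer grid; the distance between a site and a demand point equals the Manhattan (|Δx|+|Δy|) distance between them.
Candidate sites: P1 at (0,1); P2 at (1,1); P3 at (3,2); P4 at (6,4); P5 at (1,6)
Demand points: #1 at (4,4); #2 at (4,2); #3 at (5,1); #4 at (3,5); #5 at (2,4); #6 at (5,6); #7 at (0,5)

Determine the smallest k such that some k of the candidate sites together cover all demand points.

3

Coverage sets (demand points within 3 of each site):
  P1: {}
  P2: {}
  P3: {#1, #2, #3, #4, #5}
  P4: {#1, #6}
  P5: {#4, #5, #7}
No 2 sites suffice: every size-2 union leaves at least one demand point uncovered.
But {P3, P4, P5} covers everything, so the minimum is 3.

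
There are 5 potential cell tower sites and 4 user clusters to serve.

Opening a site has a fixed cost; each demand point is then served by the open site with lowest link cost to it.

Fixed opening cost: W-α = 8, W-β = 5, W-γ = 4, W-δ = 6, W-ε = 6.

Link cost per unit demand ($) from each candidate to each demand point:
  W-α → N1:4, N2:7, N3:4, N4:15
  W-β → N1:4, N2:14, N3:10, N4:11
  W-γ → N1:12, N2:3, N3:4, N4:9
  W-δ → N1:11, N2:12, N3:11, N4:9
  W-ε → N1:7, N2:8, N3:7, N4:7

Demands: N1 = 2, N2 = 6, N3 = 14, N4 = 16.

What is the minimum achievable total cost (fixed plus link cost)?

209

Open {W-β, W-γ, W-ε}: assign each demand point to its cheapest open site.
  N1→W-β 2×4=8, N2→W-γ 6×3=18, N3→W-γ 14×4=56, N4→W-ε 16×7=112
  link cost 194, fixed 15 → total 209.
Compare {W-γ, W-ε}: link cost 200 + fixed 10 = 210.
Compare {W-α, W-γ, W-ε}: link cost 194 + fixed 18 = 212.
Compare {W-β, W-γ, W-δ, W-ε}: link cost 194 + fixed 21 = 215.
All other subsets cost ≥ 210. Minimum total cost: 209.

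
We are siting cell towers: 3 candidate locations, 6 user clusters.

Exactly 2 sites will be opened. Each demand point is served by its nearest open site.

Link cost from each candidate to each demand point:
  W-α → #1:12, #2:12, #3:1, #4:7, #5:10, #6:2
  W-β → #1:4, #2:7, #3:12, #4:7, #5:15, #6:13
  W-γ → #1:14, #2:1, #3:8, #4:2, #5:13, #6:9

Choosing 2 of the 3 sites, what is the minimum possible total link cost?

28

Open {W-α, W-γ}.
  #1→W-α 12, #2→W-γ 1, #3→W-α 1, #4→W-γ 2, #5→W-α 10, #6→W-α 2  ⇒ total 28.
Compare {W-α, W-β}: total 31.
Compare {W-β, W-γ}: total 37.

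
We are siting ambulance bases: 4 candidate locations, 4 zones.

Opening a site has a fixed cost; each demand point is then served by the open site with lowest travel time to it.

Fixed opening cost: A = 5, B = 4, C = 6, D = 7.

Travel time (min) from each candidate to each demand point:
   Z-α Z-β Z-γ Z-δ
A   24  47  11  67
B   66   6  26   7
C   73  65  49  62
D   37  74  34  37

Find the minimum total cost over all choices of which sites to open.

Open {A, B}: assign each demand point to its cheapest open site.
  Z-α→A 24, Z-β→B 6, Z-γ→A 11, Z-δ→B 7
  travel time 48, fixed 9 → total 57.
Compare {A, B, C}: travel time 48 + fixed 15 = 63.
Compare {A, B, D}: travel time 48 + fixed 16 = 64.
Compare {A, B, C, D}: travel time 48 + fixed 22 = 70.
All other subsets cost ≥ 63. Minimum total cost: 57.

57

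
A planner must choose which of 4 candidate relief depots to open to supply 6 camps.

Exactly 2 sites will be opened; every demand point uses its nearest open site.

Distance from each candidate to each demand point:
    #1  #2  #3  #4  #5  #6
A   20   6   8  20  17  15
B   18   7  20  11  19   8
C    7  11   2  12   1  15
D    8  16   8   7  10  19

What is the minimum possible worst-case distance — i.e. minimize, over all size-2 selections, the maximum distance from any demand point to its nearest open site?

Open {B, D}.
  Farthest demand point is #5 at distance 10 (to D); all others are ≤ 10.
With {B, C} the worst case is 11.
With {A, C} the worst case is 15.
No size-2 selection achieves below 10.

10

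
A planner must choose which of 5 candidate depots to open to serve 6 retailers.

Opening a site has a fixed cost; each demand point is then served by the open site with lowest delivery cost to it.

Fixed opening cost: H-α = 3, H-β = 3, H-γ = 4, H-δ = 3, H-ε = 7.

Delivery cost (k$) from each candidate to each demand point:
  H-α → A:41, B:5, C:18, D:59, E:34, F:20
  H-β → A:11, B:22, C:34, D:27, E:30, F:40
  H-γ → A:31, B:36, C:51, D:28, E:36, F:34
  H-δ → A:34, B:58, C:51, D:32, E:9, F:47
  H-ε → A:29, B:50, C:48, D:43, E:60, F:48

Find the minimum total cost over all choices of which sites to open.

99

Open {H-α, H-β, H-δ}: assign each demand point to its cheapest open site.
  A→H-β 11, B→H-α 5, C→H-α 18, D→H-β 27, E→H-δ 9, F→H-α 20
  delivery cost 90, fixed 9 → total 99.
Compare {H-α, H-β, H-γ, H-δ}: delivery cost 90 + fixed 13 = 103.
Compare {H-α, H-β, H-δ, H-ε}: delivery cost 90 + fixed 16 = 106.
Compare {H-α, H-β, H-γ, H-δ, H-ε}: delivery cost 90 + fixed 20 = 110.
All other subsets cost ≥ 103. Minimum total cost: 99.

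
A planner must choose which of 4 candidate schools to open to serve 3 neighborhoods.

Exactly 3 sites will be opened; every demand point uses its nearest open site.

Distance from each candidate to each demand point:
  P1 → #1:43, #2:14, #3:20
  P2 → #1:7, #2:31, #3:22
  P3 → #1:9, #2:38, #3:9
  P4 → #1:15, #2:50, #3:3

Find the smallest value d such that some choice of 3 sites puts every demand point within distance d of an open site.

Open {P1, P2, P3}.
  Farthest demand point is #2 at distance 14 (to P1); all others are ≤ 14.
With {P1, P2, P4} the worst case is 14.
With {P1, P3, P4} the worst case is 14.
No size-3 selection achieves below 14.

14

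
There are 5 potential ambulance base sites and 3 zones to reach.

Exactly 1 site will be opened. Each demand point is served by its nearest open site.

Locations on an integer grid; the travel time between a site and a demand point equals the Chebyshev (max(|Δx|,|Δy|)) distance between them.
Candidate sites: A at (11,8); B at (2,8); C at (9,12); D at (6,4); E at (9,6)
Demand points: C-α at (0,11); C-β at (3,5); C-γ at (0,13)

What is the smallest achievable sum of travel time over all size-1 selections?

Open {B}.
  C-α→B 3, C-β→B 3, C-γ→B 5  ⇒ total 11.
Compare {D}: total 19.
Compare {E}: total 24.
No size-1 selection does better; minimum is 11.

11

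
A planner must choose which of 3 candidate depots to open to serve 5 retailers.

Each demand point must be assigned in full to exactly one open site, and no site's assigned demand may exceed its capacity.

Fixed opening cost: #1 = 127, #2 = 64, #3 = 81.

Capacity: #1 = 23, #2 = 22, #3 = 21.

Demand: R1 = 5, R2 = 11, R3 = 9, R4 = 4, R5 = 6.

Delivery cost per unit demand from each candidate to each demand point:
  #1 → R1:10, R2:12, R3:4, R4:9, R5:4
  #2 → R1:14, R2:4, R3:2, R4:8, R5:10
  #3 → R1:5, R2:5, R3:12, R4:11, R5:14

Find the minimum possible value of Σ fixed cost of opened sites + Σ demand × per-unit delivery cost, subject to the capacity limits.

Open {#2, #3}; cheapest assignment that respects the capacities:
  #2 (cap 22, load 19): R3, R4, R5 — cost 9×2 + 4×8 + 6×10 = 110
  #3 (cap 21, load 16): R1, R2 — cost 5×5 + 11×5 = 80
  Shipping 190, fixed 145 → total 335.
  Any other capacity-feasible assignment to {#2, #3} ships for at least 190.
Compare {#1, #2}: its best feasible assignment gives total 363.
Compare {#1, #3}: its best feasible assignment gives total 384.
Every other set of open sites that can feasibly serve all demand totals ≥ 363 even under its best assignment. Minimum: 335.

335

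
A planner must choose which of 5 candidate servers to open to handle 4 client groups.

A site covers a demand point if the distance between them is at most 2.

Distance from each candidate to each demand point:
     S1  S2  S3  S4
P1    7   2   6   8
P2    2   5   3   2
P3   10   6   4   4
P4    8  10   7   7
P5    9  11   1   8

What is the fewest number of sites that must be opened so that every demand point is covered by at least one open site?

3

Coverage sets (demand points within 2 of each site):
  P1: {S2}
  P2: {S1, S4}
  P3: {}
  P4: {}
  P5: {S3}
No 2 sites suffice: every size-2 union leaves at least one demand point uncovered.
But {P1, P2, P5} covers everything, so the minimum is 3.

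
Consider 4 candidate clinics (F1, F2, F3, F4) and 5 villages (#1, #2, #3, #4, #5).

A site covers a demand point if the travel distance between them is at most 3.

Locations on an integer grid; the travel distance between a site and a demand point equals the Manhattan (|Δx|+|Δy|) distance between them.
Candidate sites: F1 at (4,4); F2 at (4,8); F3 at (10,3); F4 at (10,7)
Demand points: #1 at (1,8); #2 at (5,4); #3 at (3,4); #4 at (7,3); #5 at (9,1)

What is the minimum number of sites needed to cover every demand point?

Coverage sets (demand points within 3 of each site):
  F1: {#2, #3}
  F2: {#1}
  F3: {#4, #5}
  F4: {}
No 2 sites suffice: every size-2 union leaves at least one demand point uncovered.
But {F1, F2, F3} covers everything, so the minimum is 3.

3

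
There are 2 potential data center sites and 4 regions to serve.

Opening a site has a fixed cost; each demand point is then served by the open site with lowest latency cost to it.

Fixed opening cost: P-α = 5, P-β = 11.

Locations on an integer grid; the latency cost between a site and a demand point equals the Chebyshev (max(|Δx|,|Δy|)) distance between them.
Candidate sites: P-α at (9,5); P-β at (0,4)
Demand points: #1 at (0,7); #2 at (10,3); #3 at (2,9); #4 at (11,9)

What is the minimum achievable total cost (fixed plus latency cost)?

Open {P-α}: assign each demand point to its cheapest open site.
  #1→P-α 9, #2→P-α 2, #3→P-α 7, #4→P-α 4
  latency cost 22, fixed 5 → total 27.
Compare {P-α, P-β}: latency cost 14 + fixed 16 = 30.
Compare {P-β}: latency cost 29 + fixed 11 = 40.

27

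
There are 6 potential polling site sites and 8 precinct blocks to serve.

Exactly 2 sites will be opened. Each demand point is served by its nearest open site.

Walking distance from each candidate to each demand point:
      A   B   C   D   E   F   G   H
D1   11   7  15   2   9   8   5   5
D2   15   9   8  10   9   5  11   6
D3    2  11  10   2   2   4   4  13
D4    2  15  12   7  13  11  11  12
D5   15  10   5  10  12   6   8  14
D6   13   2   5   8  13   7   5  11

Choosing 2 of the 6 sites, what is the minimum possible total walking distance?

32

Open {D3, D6}.
  A→D3 2, B→D6 2, C→D6 5, D→D3 2, E→D3 2, F→D3 4, G→D3 4, H→D6 11  ⇒ total 32.
Compare {D1, D3}: total 36.
Compare {D2, D3}: total 37.
No size-2 selection does better; minimum is 32.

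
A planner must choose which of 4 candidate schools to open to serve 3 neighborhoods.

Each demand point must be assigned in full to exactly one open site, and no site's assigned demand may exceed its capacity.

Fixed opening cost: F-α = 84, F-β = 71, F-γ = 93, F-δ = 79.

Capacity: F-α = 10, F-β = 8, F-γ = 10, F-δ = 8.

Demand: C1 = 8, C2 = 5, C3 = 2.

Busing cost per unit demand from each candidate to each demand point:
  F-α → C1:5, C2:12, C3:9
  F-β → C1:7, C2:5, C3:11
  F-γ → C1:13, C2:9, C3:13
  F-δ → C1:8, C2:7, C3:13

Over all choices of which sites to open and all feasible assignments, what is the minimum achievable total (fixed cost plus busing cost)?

Open {F-α, F-β}; cheapest assignment that respects the capacities:
  F-α (cap 10, load 10): C1, C3 — cost 8×5 + 2×9 = 58
  F-β (cap 8, load 5): C2 — cost 5×5 = 25
  Shipping 83, fixed 155 → total 238.
  Any other capacity-feasible assignment to {F-α, F-β} ships for at least 83.
Compare {F-α, F-δ}: its best feasible assignment gives total 256.
Compare {F-β, F-δ}: its best feasible assignment gives total 261.
Every other set of open sites that can feasibly serve all demand totals ≥ 256 even under its best assignment. Minimum: 238.

238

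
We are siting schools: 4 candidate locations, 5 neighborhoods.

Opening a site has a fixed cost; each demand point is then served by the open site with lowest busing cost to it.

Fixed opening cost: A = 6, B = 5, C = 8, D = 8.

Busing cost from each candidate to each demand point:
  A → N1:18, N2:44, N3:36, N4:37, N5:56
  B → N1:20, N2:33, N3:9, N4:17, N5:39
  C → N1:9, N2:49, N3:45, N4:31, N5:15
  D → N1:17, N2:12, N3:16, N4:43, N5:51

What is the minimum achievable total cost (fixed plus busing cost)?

83

Open {B, C, D}: assign each demand point to its cheapest open site.
  N1→C 9, N2→D 12, N3→B 9, N4→B 17, N5→C 15
  busing cost 62, fixed 21 → total 83.
Compare {A, B, C, D}: busing cost 62 + fixed 27 = 89.
Compare {B, C}: busing cost 83 + fixed 13 = 96.
Compare {C, D}: busing cost 83 + fixed 16 = 99.
All other subsets cost ≥ 89. Minimum total cost: 83.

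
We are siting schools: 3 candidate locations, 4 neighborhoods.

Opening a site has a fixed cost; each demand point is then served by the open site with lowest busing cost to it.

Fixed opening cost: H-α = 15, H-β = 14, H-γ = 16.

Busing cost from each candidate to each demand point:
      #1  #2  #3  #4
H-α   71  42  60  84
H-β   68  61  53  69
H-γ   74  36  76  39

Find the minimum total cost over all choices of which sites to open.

226

Open {H-β, H-γ}: assign each demand point to its cheapest open site.
  #1→H-β 68, #2→H-γ 36, #3→H-β 53, #4→H-γ 39
  busing cost 196, fixed 30 → total 226.
Compare {H-α, H-γ}: busing cost 206 + fixed 31 = 237.
Compare {H-γ}: busing cost 225 + fixed 16 = 241.
Compare {H-α, H-β, H-γ}: busing cost 196 + fixed 45 = 241.
All other subsets cost ≥ 237. Minimum total cost: 226.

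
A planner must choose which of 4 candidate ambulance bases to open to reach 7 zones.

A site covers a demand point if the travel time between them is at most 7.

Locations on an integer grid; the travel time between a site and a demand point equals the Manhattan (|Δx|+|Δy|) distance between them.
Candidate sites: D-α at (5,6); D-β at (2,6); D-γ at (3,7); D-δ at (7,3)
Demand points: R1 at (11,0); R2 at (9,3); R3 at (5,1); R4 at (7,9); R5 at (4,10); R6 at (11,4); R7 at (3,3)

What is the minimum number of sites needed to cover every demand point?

Coverage sets (demand points within 7 of each site):
  D-α: {R2, R3, R4, R5, R7}
  D-β: {R5, R7}
  D-γ: {R4, R5, R7}
  D-δ: {R1, R2, R3, R4, R6, R7}
No single site covers all 7 demand points.
But {D-α, D-δ} covers everything, so the minimum is 2.

2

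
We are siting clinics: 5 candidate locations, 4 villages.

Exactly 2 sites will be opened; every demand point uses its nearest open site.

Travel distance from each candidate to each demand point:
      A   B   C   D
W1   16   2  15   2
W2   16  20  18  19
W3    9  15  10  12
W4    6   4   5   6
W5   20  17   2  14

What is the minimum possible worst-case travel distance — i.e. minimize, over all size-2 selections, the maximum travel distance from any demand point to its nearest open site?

Open {W1, W4}.
  Farthest demand point is A at travel distance 6 (to W4); all others are ≤ 6.
With {W2, W4} the worst case is 6.
With {W3, W4} the worst case is 6.
No size-2 selection achieves below 6.

6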